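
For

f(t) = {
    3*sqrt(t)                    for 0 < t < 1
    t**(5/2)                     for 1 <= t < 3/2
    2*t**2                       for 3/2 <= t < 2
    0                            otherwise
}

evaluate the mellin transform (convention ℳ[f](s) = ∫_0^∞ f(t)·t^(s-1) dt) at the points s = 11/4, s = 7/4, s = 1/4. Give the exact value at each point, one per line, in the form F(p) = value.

F(11/4) = -81*2**(1/4)*3**(3/4)/76 + 200/273 + 81*2**(3/4)*3**(1/4)/112 + 128*2**(3/4)/19
F(7/4) = -9*2**(1/4)*3**(3/4)/10 + 56/51 + 81*2**(3/4)*3**(1/4)/136 + 64*2**(3/4)/15
F(1/4) = -2**(3/4)*3**(1/4) + 9*2**(1/4)*3**(3/4)/22 + 40/11 + 32*2**(1/4)/9

decompose at 1, 3/2; ℳ[f](s) sums the 3 pieces' integrals
segment 0 to 1 holds 3*sqrt(t); add its integral
[1, 3/2) adds the kernel integral of t**(5/2)
on [3/2, 2) integrate f = 2*t**2 against the kernel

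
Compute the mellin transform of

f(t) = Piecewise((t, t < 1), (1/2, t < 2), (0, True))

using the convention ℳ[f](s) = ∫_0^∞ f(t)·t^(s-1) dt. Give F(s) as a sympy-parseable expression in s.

f breaks at 1 into 2 integrals to sum
[0, 1) adds the kernel integral of t
∫ 1/2·t^(s-1) over [1, 2)

(2**s*(s + 1) + s - 1)/(2*s*(s + 1))
  Re(s) > -1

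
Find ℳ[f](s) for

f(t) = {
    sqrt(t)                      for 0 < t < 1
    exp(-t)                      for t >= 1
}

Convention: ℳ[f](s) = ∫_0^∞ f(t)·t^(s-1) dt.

((2*s + 1)*uppergamma(s, 1) + 2)/(2*s + 1)
  Re(s) > -1/2

linearity at 1 turns ℳ[f](s) into 2 summed integrals
[0, 1) adds the kernel integral of sqrt(t)
∫ exp(-t)·t^(s-1) over [1, ∞)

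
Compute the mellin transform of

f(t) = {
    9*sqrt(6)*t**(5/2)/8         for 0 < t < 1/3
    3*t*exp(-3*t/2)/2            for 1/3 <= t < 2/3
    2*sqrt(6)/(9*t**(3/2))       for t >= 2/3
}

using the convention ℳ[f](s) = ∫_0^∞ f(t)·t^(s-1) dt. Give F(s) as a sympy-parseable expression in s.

remove the common scale on t first: t**(5/2) on [0, 1/2); t*exp(-t) on [1/2, 1); t**(-3/2) on [1, ∞)
undo the shared t-power: t**(3/2) on [0, 1/2); exp(-t) on [1/2, 1); t**(-5/2) on [1, ∞)
integrate the 3 segments split at 1/3, 2/3, then add the results
[0, 1/3) adds the kernel integral of 9*sqrt(6)*t**(5/2)/8
[1/3, 2/3) adds the kernel integral of 3*t*exp(-3*t/2)/2
piece [2/3, ∞): integrate 2*sqrt(6)/(9*t**(3/2)) against the kernel

(4*2**s*(2*s - 3)*(2*s + 5)*uppergamma(s + 1, 1/2) - 4*2**s*(2*s - 3)*(2*s + 5)*uppergamma(s + 1, 1) - 8*2**s*(2*s + 5) + sqrt(2)*(2*s - 3))/(4*3**s*(2*s - 3)*(2*s + 5))
  -5/2 < Re(s) < 3/2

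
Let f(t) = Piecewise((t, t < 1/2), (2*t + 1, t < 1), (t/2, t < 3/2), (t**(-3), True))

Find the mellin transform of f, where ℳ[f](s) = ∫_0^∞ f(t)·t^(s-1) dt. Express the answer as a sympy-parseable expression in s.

(270*2**s*s**2 - 702*2**s*s - 324*2**s + 49*3**s*s**2 - 275*3**s*s - 162*s**2 + 378*s + 324)/(108*2**s*s*(s**2 - 2*s - 3))
  -1 < Re(s) < 3

treat the 4 regions marked off by 1/2, 1, 3/2 separately and sum
on [0, 1/2) integrate f = t against the kernel
∫ over [1/2, 1) of (2*t + 1)·t^(s-1) joins the sum
over [1, 3/2), the kernel integral of t/2 enters the sum
segment 3/2 to ∞ holds t**(-3); add its integral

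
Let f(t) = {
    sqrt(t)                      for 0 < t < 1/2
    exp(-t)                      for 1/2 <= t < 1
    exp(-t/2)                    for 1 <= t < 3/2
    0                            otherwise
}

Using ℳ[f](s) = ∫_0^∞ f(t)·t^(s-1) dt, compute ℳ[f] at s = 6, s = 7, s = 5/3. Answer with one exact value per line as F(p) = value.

decompose at 1/2, 1; ℳ[f](s) sums the 3 pieces' integrals
∫ sqrt(t)·t^(s-1) over [0, 1/2)
[1/2, 1) adds the kernel integral of exp(-t)
piece [1, 3/2): integrate exp(-t/2) against the kernel

F(6) = -260103*exp(-3/4)/16 - 326*exp(-1) + sqrt(2)/832 + 411515*exp(-1/2)/32
F(7) = -6243201*exp(-3/4)/32 - 1957*exp(-1) + sqrt(2)/1920 + 9800517*exp(-1/2)/64
F(5/3) = -2*2**(2/3)*uppergamma(5/3, 3/4) - uppergamma(5/3, 1) + 3*2**(5/6)/52 + uppergamma(5/3, 1/2) + 2*2**(2/3)*uppergamma(5/3, 1/2)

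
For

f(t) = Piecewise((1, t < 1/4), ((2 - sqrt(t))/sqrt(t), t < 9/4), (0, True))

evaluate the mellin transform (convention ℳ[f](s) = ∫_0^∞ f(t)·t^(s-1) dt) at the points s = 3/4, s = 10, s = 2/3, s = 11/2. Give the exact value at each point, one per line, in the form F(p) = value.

F(3/4) = sqrt(2)*(-10 + 9*sqrt(3))/3
F(10) = 26732013699/199229440
F(2/3) = 3*2**(2/3)*(-14 + 13*3**(1/3))/8
F(11/2) = 413331/56320

peel off the power substitution: 1 on [0, 1/2); (2 - t)/t on [1/2, 3/2)
the shared t-power comes off first: t on [0, 1/2); 2 - t on [1/2, 3/2)
breakpoints 1/4: one integral from each of the 2 segments
∫ 1·t^(s-1) over [0, 1/4)
∫ over [1/4, 9/4) of (2 - sqrt(t))/sqrt(t)·t^(s-1) joins the sum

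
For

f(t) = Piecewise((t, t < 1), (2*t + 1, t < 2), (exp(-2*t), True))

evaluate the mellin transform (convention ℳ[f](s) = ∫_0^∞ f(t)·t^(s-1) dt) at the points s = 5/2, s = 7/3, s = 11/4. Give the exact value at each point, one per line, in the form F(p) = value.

F(5/2) = (sqrt(2)*(105*sqrt(pi)*exp(4)*erfc(2) + 1540)/1120 + (-768 + 6912*sqrt(2))*exp(4)/1120)*exp(-4)
F(7/3) = -51/70 + 2**(2/3)*uppergamma(7/3, 4)/8 + 228*2**(1/3)/35
F(11/4) = -104/165 + 2**(1/4)*uppergamma(11/4, 4)/8 + 944*2**(3/4)/165

summing 3 kernel integrals split by 1, 2 yields ℳ[f](s)
∫ over [0, 1) of t·t^(s-1) joins the sum
segment 1 to 2 holds (2*t + 1); add its integral
∫ over [2, ∞) of exp(-2*t)·t^(s-1) joins the sum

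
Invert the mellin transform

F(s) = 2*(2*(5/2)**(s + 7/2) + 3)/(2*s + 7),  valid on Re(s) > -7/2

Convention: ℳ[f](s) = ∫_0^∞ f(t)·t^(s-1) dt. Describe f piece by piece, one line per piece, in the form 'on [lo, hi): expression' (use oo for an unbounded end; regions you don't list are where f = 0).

on [0, 1): 5*t**(7/2)
on [1, 5/2): 2*t**(7/2)

decompose at 1; ℳ[f](s) sums the 2 pieces' integrals
on [0, 1): add ∫ 5*t**(7/2)·t^(s-1) dt
∫ 2*t**(7/2)·t^(s-1) over [1, 5/2)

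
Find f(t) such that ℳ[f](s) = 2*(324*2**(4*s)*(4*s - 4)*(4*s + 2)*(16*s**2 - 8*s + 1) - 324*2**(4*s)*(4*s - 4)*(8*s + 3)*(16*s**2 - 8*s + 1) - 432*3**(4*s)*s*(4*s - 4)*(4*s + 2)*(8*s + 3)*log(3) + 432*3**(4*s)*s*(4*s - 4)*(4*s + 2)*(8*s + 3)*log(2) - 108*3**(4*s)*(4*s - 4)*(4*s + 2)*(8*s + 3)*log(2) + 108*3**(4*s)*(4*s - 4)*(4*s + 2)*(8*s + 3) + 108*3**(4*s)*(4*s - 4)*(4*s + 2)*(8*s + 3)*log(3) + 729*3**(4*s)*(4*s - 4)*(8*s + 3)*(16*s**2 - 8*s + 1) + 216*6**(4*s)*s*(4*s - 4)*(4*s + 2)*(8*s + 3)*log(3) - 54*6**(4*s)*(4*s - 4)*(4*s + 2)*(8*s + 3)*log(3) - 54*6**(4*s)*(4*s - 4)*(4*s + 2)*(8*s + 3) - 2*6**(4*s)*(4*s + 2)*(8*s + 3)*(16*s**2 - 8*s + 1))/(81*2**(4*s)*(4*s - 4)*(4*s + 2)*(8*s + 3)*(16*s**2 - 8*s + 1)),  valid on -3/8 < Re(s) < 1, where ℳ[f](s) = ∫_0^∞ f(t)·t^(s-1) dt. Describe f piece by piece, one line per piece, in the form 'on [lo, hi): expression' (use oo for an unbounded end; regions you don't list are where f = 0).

reversing the power substitution: t**(3/4) on [0, 1); 2*t on [1, 9/4); log(sqrt(t))/sqrt(t) on [9/4, 9); …
undo the power substitution: t**(3/2) on [0, 1); 2*t**2 on [1, 3/2); log(t)/t on [3/2, 3); …
split f at 1, 81/16, 81: ℳ[f](s) collects 4 kernel integrals
over [0, 1), the kernel integral of t**(3/8) enters the sum
segment 1 to 81/16 holds 2*sqrt(t); add its integral
the [81/16, 81) slice contributes ∫ log(t**(1/4))/t**(1/4)·t^(s-1) dt
∫ over [81, ∞) of 1/t·t^(s-1) joins the sum

on [0, 1): t**(3/8)
on [1, 81/16): 2*sqrt(t)
on [81/16, 81): log(t**(1/4))/t**(1/4)
on [81, oo): 1/t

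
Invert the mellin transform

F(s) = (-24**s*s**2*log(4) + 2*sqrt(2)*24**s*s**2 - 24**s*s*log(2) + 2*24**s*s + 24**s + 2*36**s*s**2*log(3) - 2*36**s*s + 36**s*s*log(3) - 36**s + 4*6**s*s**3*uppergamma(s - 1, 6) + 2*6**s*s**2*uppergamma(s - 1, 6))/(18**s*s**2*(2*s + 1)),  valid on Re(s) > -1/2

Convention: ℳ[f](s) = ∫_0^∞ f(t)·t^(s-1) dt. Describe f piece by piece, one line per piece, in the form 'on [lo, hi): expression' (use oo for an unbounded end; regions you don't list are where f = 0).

invert the common scale on t to get sqrt(t) on [0, 2); log(t) on [2, 3); exp(-2*t)/t on [3, ∞)
invert the shared t-power to get t**(3/2) on [0, 2); t*log(t) on [2, 3); exp(-2*t) on [3, ∞)
cuts at 4/3, 2: linearity sums the 3 kernel integrals
segment [0, 4/3) carries sqrt(6)*sqrt(t)/2; integrate it
[4/3, 2) adds the kernel integral of log(3*t/2)
for t in [2, ∞): the term is ∫ 2*exp(-3*t)/(3*t)·t^(s-1)

on [0, 4/3): sqrt(6)*sqrt(t)/2
on [4/3, 2): log(3*t/2)
on [2, oo): 2*exp(-3*t)/(3*t)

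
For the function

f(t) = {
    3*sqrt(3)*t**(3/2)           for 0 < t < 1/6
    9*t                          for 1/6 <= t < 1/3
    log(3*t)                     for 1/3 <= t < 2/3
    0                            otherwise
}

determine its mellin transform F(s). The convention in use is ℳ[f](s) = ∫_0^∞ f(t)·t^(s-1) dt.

remove the common scale on t first: 3*sqrt(6)*t**(3/2)/4 on [0, 1/3); 9*t/2 on [1/3, 2/3); log(3*t/2) on [2/3, 4/3)
peel off the common scale on t: t**(3/2) on [0, 1/2); 3*t on [1/2, 1); log(t) on [1, 2)
along the cuts 1/6, 1/3, ℳ[f](s) splits into 3 integrals
∫ over [0, 1/6) of 3*sqrt(3)*t**(3/2)·t^(s-1) joins the sum
∫ over [1/6, 1/3) of 9*t·t^(s-1) joins the sum
the [1/3, 2/3) slice contributes ∫ log(3*t)·t^(s-1) dt

(2**(2*s)*s*(s + 1)*(2*s + 3)*log(4) - 2*2**(2*s)*(s + 1)*(2*s + 3) + 6*2**s*s**2*(2*s + 3) + 2*2**s*(s + 1)*(2*s + 3) + sqrt(2)*s**2*(s + 1) - 3*s**2*(2*s + 3))/(2*6**s*s**2*(s + 1)*(2*s + 3))
  Re(s) > -3/2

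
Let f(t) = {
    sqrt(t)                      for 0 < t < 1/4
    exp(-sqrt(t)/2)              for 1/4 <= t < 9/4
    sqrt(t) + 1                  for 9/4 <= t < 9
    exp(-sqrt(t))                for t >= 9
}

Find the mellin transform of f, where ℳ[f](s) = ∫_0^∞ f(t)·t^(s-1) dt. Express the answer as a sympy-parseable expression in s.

remove the power substitution first: t on [0, 1/2); exp(-t/2) on [1/2, 3/2); t + 1 on [3/2, 3); …
treat the 4 regions marked off by 1/4, 9/4, 9 separately and sum
between 0 and 1/4 the integrand is sqrt(t)·t^(s-1)
on [1/4, 9/4) integrate f = exp(-sqrt(t)/2) against the kernel
[9/4, 9) adds the kernel integral of (sqrt(t) + 1)
for t in [9, ∞): the term is ∫ exp(-sqrt(t))·t^(s-1)

(2**(2*s + 1)*s*(2*s + 1)*uppergamma(2*s, 3) + 2**(4*s + 1)*s*(2*s + 1)*uppergamma(2*s, 1/4) - 2**(4*s + 1)*s*(2*s + 1)*uppergamma(2*s, 3/4) + 8*36**s*s + 36**s - 5*9**s*s - 9**s + s)/(4**s*s*(2*s + 1))
  Re(s) > -1/2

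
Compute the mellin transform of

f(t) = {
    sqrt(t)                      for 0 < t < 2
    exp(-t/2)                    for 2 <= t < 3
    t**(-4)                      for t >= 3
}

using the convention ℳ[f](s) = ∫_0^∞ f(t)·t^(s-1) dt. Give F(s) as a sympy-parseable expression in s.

(2**s*(s - 4)*(2*s + 1)*uppergamma(s, 1) - 2**s*(s - 4)*(2*s + 1)*uppergamma(s, 3/2) + 2*2**(s + 1/2)*(s - 4) - 3**s*(2*s + 1)/81)/((s - 4)*(2*s + 1))
  -1/2 < Re(s) < 4

linearity at 2, 3 turns ℳ[f](s) into 3 summed integrals
∫ over [0, 2) of sqrt(t)·t^(s-1) joins the sum
segment 2 to 3 holds exp(-t/2); add its integral
on [3, ∞) integrate f = t**(-4) against the kernel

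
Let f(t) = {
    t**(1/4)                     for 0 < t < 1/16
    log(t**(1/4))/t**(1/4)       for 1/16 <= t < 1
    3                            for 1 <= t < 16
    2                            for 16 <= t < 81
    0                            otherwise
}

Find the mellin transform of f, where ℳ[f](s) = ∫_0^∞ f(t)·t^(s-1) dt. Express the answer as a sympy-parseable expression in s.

(2*1296**s*(4*s + 1)*(16*s**2 - 8*s + 1) - 3*16**s*(4*s + 1)*(16*s**2 - 8*s + 1) - 2**(4*s + 2)*s*(4*s + 1) + 256**s*(4*s + 1)*(16*s**2 - 8*s + 1) + 32*s**2*(4*s + 1)*log(2) - 8*s*(4*s + 1)*log(2) + 8*s*(4*s + 1) + 2*s*(16*s**2 - 8*s + 1))/(16**s*s*(4*s + 1)*(16*s**2 - 8*s + 1))
  Re(s) > -1/4

invert the power substitution to get sqrt(t) on [0, 1/4); log(sqrt(t))/sqrt(t) on [1/4, 1); 3 on [1, 4); …
strip the power substitution: t on [0, 1/2); log(t)/t on [1/2, 1); 3 on [1, 2); …
along the cuts 1/16, 1, 16, ℳ[f](s) splits into 4 integrals
segment 0 to 1/16 holds t**(1/4); add its integral
segment [1/16, 1) carries log(t**(1/4))/t**(1/4); integrate it
segment [1, 16) carries 3; integrate it
segment [16, 81) carries 2; integrate it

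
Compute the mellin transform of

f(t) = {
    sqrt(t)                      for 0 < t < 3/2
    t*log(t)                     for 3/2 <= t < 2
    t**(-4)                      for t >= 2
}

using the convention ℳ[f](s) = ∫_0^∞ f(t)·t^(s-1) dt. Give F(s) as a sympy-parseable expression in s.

(-32*2**(2*s)*(s - 4)*(2*s + 1) + 3**s*s*(s - 4)*(2*s + 1)*(-24*log(3) + 24*log(2)) + 3**s*(s - 4)*(2*s + 1)*(-24*log(3) + 24*log(2)) + 24*3**s*(s - 4)*(2*s + 1) + 16*3**s*sqrt(6)*(s - 4)*(s**2 + 2*s + 1) + 32*4**s*s*(s - 4)*(2*s + 1)*log(2) + 32*4**s*(s - 4)*(2*s + 1)*log(2) - 4**s*(2*s + 1)*(s**2 + 2*s + 1))/(16*2**s*(s - 4)*(2*s + 1)*(s**2 + 2*s + 1))
  -1/2 < Re(s) < 4

decompose at 3/2, 2; ℳ[f](s) sums the 3 pieces' integrals
between 0 and 3/2 the integrand is sqrt(t)·t^(s-1)
∫ t*log(t)·t^(s-1) over [3/2, 2)
on [2, ∞): add ∫ t**(-4)·t^(s-1) dt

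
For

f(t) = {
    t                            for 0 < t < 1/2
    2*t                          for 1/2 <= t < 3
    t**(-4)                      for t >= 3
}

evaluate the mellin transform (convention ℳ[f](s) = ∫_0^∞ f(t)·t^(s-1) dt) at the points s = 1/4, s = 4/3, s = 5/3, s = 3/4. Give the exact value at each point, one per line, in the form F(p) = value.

cuts at 1/2, 3: linearity sums the 3 kernel integrals
segment [0, 1/2) carries t; integrate it
∫ over [1/2, 3) of 2*t·t^(s-1) joins the sum
for t in [3, ∞): the term is ∫ t**(-4)·t^(s-1)

F(1/4) = 2**(3/4)*(-243 + 2918*6**(1/4))/1215
F(4/3) = 2**(2/3)*(-54 + 3895*6**(1/3))/1008
F(5/3) = 2**(1/3)*(-189 + 13640*6**(2/3))/4032
F(3/4) = 2**(1/4)*(-1053 + 12650*6**(3/4))/7371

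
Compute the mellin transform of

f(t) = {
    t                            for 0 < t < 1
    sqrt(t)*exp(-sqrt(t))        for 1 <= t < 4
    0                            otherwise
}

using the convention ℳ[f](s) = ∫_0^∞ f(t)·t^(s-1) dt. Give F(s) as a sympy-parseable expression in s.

(2*(s + 1)*uppergamma(2*s + 1, 1) - 2*(s + 1)*uppergamma(2*s + 1, 2) + 1)/(s + 1)
  Re(s) > -1

invert the shared t-power to get sqrt(t) on [0, 1); exp(-sqrt(t)) on [1, 4)
the power substitution comes off first: t on [0, 1); exp(-t) on [1, 2)
breakpoints 1: one integral from each of the 2 segments
for t in [0, 1): the term is ∫ t·t^(s-1)
∫ sqrt(t)*exp(-sqrt(t))·t^(s-1) over [1, 4)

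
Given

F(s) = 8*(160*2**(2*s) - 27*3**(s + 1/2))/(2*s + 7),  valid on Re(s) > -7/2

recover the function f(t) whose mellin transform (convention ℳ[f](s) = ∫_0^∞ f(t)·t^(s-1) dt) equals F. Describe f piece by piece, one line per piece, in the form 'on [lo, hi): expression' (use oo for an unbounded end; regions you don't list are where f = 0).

slice at 3, transform all 2 pieces, and sum them
segment [0, 3) carries t**(7/2); integrate it
segment 3 to 4 holds 5*t**(7/2); add its integral

on [0, 3): t**(7/2)
on [3, 4): 5*t**(7/2)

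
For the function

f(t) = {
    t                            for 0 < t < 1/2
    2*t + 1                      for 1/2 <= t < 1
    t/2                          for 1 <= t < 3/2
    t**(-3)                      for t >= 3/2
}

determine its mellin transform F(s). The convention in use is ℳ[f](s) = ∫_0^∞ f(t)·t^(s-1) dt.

(270*2**s*s**2 - 702*2**s*s - 324*2**s + 49*3**s*s**2 - 275*3**s*s - 162*s**2 + 378*s + 324)/(108*2**s*s*(s**2 - 2*s - 3))
  -1 < Re(s) < 3

cuts at 1/2, 1, 3/2: linearity sums the 4 kernel integrals
for t in [0, 1/2): the term is ∫ t·t^(s-1)
on [1/2, 1) integrate f = (2*t + 1) against the kernel
segment 1 to 3/2 holds t/2; add its integral
segment 3/2 to ∞ holds t**(-3); add its integral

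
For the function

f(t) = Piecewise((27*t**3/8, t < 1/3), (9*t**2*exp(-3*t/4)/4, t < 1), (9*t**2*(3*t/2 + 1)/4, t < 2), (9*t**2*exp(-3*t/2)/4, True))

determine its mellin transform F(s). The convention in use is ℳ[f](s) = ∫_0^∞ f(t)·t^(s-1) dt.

remove the common scale on t first: 27*t**3 on [0, 1/6); 9*t**2*exp(-3*t/2) on [1/6, 1/2); 9*t**2*(3*t + 1) on [1/2, 1); …
reversing the common scale on t: t**3 on [0, 1/2); t**2*exp(-t/2) on [1/2, 3/2); t**2*(t + 1) on [3/2, 3); …
peel off the shared t-power: t on [0, 1/2); exp(-t/2) on [1/2, 3/2); t + 1 on [3/2, 3); …
treat the 4 regions marked off by 1/3, 1, 2 separately and sum
for t in [0, 1/3): the term is ∫ 27*t**3/8·t^(s-1)
the [1/3, 1) slice contributes ∫ 9*t**2*exp(-3*t/4)/4·t^(s-1) dt
∫ over [1, 2) of 9*t**2*(3*t/2 + 1)/4·t^(s-1) joins the sum
∫ 9*t**2*exp(-3*t/2)/4·t^(s-1) over [2, ∞)

(32*2**(2*s)*(s + 2)*(s + 3)*uppergamma(s + 2, 1/4) - 32*2**(2*s)*(s + 2)*(s + 3)*uppergamma(s + 2, 3/4) + 8*2**s*(s + 2)*(s + 3)*uppergamma(s + 2, 3) - 45*3**s*(s + 2) - 18*3**s + 288*6**s*(s + 2) + 72*6**s + s + 2)/(8*3**s*(s + 2)*(s + 3))
  Re(s) > -3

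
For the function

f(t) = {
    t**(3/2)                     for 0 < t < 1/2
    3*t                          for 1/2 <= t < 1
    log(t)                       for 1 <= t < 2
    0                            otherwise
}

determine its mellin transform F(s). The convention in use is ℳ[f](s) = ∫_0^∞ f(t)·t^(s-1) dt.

(-2*2**(2*s)*(s + 1)*(2*s + 3) + 6*2**s*s**2*(2*s + 3) + 2*2**s*(s + 1)*(2*s + 3) + 4**s*s*(s + 1)*(2*s + 3)*log(4) + sqrt(2)*s**2*(s + 1) - 3*s**2*(2*s + 3))/(2*2**s*s**2*(s + 1)*(2*s + 3))
  Re(s) > -3/2

along the cuts 1/2, 1, ℳ[f](s) splits into 3 integrals
piece [0, 1/2): integrate t**(3/2) against the kernel
on [1/2, 1) integrate f = 3*t against the kernel
∫ log(t)·t^(s-1) over [1, 2)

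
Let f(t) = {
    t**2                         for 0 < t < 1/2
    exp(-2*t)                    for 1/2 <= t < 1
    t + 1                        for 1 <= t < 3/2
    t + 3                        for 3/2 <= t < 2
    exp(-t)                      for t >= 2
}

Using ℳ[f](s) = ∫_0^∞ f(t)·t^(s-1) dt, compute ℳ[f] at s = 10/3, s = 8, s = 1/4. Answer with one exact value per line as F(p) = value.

slice at 1/2, 1, 3/2, 2, transform all 5 pieces, and sum them
piece [0, 1/2): integrate t**2 against the kernel
∫ exp(-2*t)·t^(s-1) over [1/2, 1)
[1, 3/2) adds the kernel integral of (t + 1)
[3/2, 2) adds the kernel integral of (t + 3)
piece [2, ∞): integrate exp(-t) against the kernel

F(10/3) = 2**(2/3)*(-67392*3**(1/3) - 17664*2**(1/3) - 4160*uppergamma(10/3, 2) + 195 + 4160*uppergamma(10/3, 1) + 33280*2**(1/3)*uppergamma(10/3, 2) + 362496*2**(2/3))/66560
F(8) = (4932000*E + 13477999*exp(2) + 3414960000)*exp(-2)/92160
F(1/4) = 2**(3/4)*(-360*3**(1/4) - 216*2**(1/4) - 45*uppergamma(1/4, 2) + 45*2**(1/4)*uppergamma(1/4, 2) + 5 + 45*uppergamma(1/4, 1) + 612*sqrt(2))/90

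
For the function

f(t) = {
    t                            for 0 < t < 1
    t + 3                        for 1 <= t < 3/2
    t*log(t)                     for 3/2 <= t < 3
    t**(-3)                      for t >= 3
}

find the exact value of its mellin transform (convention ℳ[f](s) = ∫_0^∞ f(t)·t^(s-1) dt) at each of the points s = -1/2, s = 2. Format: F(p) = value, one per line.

F(-1/2) = -2266*sqrt(3)/567 + sqrt(6) + log(2**(sqrt(6))*3**(-sqrt(6) + 2*sqrt(3))) + 6
F(2) = 17/24 + 9*log(2)/8 + 63*log(3)/8

breakpoints 1, 3/2, 3: one integral from each of the 4 segments
for t in [0, 1): the term is ∫ t·t^(s-1)
between 1 and 3/2 the integrand is (t + 3)·t^(s-1)
∫ over [3/2, 3) of t*log(t)·t^(s-1) joins the sum
for t in [3, ∞): the term is ∫ t**(-3)·t^(s-1)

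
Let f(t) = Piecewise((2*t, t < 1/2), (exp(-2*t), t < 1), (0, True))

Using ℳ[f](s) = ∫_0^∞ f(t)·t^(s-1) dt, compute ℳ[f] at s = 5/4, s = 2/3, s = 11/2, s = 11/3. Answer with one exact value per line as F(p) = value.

back out the common scale on t: t on [0, 1); exp(-t) on [1, 2)
the 2 pieces separated at 1/2 each add one integral
for t in [0, 1/2): the term is ∫ 2*t·t^(s-1)
[1/2, 1) adds the kernel integral of exp(-2*t)

F(5/4) = 2**(3/4)*(-9*uppergamma(5/4, 2) + 9*uppergamma(5/4, 1) + 4)/36
F(2/3) = 2**(1/3)*(-5*uppergamma(2/3, 2) + 5*uppergamma(2/3, 1) + 3)/10
F(11/2) = sqrt(2)*(-105170*sqrt(2) + (-12285*sqrt(pi)*erfc(sqrt(2)) + 64 + 12285*sqrt(pi)*erfc(1))*exp(2) + 49790*E)*exp(-2)/26624
F(11/3) = 2**(1/3)*(-14*uppergamma(11/3, 2) + 3 + 14*uppergamma(11/3, 1))/224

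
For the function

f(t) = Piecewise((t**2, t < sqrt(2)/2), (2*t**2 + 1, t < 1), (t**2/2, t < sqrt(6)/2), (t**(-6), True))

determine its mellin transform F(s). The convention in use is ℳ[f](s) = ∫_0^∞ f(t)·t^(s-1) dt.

(sqrt(2)/2)**s*(270*2**(s/2)*s*(s - 6) + 216*2**(s/2)*(s - 6) + 81*3**(s/2)*s*(s - 6) - 32*3**(s/2)*s*(s + 2) - 162*s*(s - 6) - 216*s + 1296)/(108*s*(s - 6)*(s + 2))
  -2 < Re(s) < 6

peel off the power substitution: t on [0, 1/2); 2*t + 1 on [1/2, 1); t/2 on [1, 3/2); …
slice at sqrt(2)/2, 1, sqrt(6)/2, transform all 4 pieces, and sum them
the [0, sqrt(2)/2) slice contributes ∫ t**2·t^(s-1) dt
∫ over [sqrt(2)/2, 1) of (2*t**2 + 1)·t^(s-1) joins the sum
for t in [1, sqrt(6)/2): the term is ∫ t**2/2·t^(s-1)
[sqrt(6)/2, ∞) adds the kernel integral of t**(-6)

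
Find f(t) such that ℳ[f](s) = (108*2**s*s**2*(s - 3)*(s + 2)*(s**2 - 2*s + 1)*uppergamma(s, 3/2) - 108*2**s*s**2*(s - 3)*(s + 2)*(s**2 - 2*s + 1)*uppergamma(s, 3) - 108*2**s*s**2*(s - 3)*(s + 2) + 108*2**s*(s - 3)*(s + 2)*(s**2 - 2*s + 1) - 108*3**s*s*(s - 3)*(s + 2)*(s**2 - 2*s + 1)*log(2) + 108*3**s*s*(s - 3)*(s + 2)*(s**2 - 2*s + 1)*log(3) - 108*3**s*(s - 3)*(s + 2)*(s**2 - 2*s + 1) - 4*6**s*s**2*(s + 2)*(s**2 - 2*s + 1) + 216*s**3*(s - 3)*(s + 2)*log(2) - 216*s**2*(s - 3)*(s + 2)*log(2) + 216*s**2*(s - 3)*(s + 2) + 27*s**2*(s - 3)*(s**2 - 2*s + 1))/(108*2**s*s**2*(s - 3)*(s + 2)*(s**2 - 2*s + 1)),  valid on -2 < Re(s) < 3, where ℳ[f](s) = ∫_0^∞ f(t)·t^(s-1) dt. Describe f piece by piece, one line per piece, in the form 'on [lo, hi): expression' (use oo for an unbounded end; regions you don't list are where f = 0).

breakpoints 1/2, 1, 3/2, 3: one integral from each of the 5 segments
∫ over [0, 1/2) of t**2·t^(s-1) joins the sum
[1/2, 1) adds the kernel integral of log(t)/t
∫ log(t)·t^(s-1) over [1, 3/2)
on [3/2, 3) integrate f = exp(-t) against the kernel
over [3, ∞), the kernel integral of t**(-3) enters the sum

on [0, 1/2): t**2
on [1/2, 1): log(t)/t
on [1, 3/2): log(t)
on [3/2, 3): exp(-t)
on [3, oo): t**(-3)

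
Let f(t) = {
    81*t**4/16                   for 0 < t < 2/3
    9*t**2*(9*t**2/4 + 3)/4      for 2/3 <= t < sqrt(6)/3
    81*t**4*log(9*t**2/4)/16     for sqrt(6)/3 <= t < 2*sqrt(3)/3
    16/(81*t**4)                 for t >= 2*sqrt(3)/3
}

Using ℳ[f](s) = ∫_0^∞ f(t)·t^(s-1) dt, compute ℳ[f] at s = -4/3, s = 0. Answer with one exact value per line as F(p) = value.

F(-4/3) = -27*12**(1/3)/8 - 241*6**(2/3)/384 - 27*18**(1/3)*log(3)/64 + 27*18**(1/3)*log(2)/64 + 27*6**(2/3)*log(3)/32 + 1053*18**(1/3)/256
F(0) = 143/288 + log(3*90699264**(1/16))

reversing the common scale on t: t**4 on [0, 1); t**2*(t**2 + 3) on [1, sqrt(6)/2); t**4*log(t**2) on [sqrt(6)/2, sqrt(3)); …
invert the power substitution to get t**2 on [0, 1); t*(t + 3) on [1, 3/2); t**2*log(t) on [3/2, 3); …
strip the shared t-power: t on [0, 1); t + 3 on [1, 3/2); t*log(t) on [3/2, 3); …
decompose at 2/3, sqrt(6)/3, 2*sqrt(3)/3; ℳ[f](s) sums the 4 pieces' integrals
∫ over [0, 2/3) of 81*t**4/16·t^(s-1) joins the sum
over [2/3, sqrt(6)/3), the kernel integral of 9*t**2*(9*t**2/4 + 3)/4 enters the sum
on [sqrt(6)/3, 2*sqrt(3)/3) integrate f = 81*t**4*log(9*t**2/4)/16 against the kernel
on [2*sqrt(3)/3, ∞) integrate f = 16/(81*t**4) against the kernel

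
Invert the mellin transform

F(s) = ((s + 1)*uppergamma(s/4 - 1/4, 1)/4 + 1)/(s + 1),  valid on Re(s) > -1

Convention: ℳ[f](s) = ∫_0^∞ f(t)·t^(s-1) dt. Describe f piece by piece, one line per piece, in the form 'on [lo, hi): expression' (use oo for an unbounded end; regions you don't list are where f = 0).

strip the shared t-power: t**2 on [0, 1); exp(-t**4) on [1, ∞)
reversing the power substitution: t on [0, 1); exp(-t**2) on [1, ∞)
back out the power substitution: sqrt(t) on [0, 1); exp(-t) on [1, ∞)
decompose at 1; ℳ[f](s) sums the 2 pieces' integrals
for t in [0, 1): the term is ∫ t·t^(s-1)
∫ exp(-t**4)/t·t^(s-1) over [1, ∞)

on [0, 1): t
on [1, oo): exp(-t**4)/t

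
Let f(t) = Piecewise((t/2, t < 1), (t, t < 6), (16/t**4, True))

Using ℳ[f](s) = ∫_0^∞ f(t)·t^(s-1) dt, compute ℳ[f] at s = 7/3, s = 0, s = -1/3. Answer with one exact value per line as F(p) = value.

F(7/3) = -3/20 + 976*6**(1/3)/15
F(0) = 1783/324
F(-1/3) = -3/4 + 1580*6**(2/3)/1053

remove the common scale on t first: t on [0, 1/2); 2*t on [1/2, 3); t**(-4) on [3, ∞)
cuts at 1, 6: linearity sums the 3 kernel integrals
∫ t/2·t^(s-1) over [0, 1)
[1, 6) adds the kernel integral of t
∫ 16/t**4·t^(s-1) over [6, ∞)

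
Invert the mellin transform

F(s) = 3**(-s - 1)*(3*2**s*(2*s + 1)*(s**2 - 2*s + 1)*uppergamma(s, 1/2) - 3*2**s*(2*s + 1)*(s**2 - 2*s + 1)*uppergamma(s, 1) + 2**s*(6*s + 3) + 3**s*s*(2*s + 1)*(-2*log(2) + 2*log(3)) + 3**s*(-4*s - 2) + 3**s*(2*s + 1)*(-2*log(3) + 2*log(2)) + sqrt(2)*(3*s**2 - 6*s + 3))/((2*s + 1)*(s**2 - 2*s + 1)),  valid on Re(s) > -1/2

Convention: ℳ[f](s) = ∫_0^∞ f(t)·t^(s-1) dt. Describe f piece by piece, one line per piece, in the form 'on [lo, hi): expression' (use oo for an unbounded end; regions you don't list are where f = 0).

strip the common scale on t: sqrt(t) on [0, 1/2); exp(-t) on [1/2, 1); log(t)/t on [1, 3/2)
breakpoints 1/3, 2/3: one integral from each of the 3 segments
piece [0, 1/3): integrate sqrt(6)*sqrt(t)/2 against the kernel
on [1/3, 2/3): add ∫ exp(-3*t/2)·t^(s-1) dt
∫ over [2/3, 1) of 2*log(3*t/2)/(3*t)·t^(s-1) joins the sum

on [0, 1/3): sqrt(6)*sqrt(t)/2
on [1/3, 2/3): exp(-3*t/2)
on [2/3, 1): 2*log(3*t/2)/(3*t)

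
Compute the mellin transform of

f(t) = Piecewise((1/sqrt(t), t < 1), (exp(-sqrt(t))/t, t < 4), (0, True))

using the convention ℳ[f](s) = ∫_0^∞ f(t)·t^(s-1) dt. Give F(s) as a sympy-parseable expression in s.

2*((2*s - 1)*uppergamma(2*s - 2, 1) - (2*s - 1)*uppergamma(2*s - 2, 2) + 1)/(2*s - 1)
  Re(s) > 1/2

back out the shared t-power: sqrt(t) on [0, 1); exp(-sqrt(t)) on [1, 4)
remove the power substitution first: t on [0, 1); exp(-t) on [1, 2)
decompose at 1; ℳ[f](s) sums the 2 pieces' integrals
for t in [0, 1): the term is ∫ 1/sqrt(t)·t^(s-1)
over [1, 4), the kernel integral of exp(-sqrt(t))/t enters the sum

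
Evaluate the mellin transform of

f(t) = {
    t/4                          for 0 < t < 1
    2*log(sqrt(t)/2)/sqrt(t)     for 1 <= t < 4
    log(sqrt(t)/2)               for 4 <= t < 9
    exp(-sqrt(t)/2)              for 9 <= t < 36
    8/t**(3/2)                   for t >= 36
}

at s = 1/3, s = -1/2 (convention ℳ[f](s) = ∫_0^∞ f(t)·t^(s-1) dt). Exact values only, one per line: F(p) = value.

peel off the power substitution: t**2/4 on [0, 1); 2*log(t/2)/t on [1, 2); log(t/2) on [2, 3); …
reversing the common scale on t: t**2 on [0, 1/2); log(t)/t on [1/2, 1); log(t) on [1, 3/2); …
the 5 pieces separated at 1, 4, 9, 36 each add one integral
[0, 1) adds the kernel integral of t/4
segment [1, 4) carries 2*log(sqrt(t)/2)/sqrt(t); integrate it
on [4, 9) integrate f = log(sqrt(t)/2) against the kernel
segment [9, 36) carries exp(-sqrt(t)/2); integrate it
piece [36, ∞): integrate 8/t**(3/2) against the kernel

F(1/3) = -27*2**(2/3)/2 - 9*3**(2/3)/2 + log(2**(-12 - 3*3**(2/3))*3**(3*3**(2/3))) - 2*2**(2/3)*uppergamma(2/3, 3) + 2*6**(2/3)/63 + 2*2**(2/3)*uppergamma(2/3, 3/2) + 579/16
F(-1/2) = -4*log(2)/3 - 2*log(3)/3 - expint(2, 3)/3 + 2*expint(2, 3/2)/3 + 257/162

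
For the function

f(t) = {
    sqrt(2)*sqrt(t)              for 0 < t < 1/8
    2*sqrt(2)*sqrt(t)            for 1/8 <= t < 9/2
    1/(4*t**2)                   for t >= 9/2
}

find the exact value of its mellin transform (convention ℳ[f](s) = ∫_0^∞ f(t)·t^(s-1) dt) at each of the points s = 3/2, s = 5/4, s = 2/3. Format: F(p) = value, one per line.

F(3/2) = 7837*sqrt(2)/384
F(5/4) = 2**(1/4)*(-27 + 11720*sqrt(6))/1512
F(2/3) = -3/28 + 3895*6**(1/3)/504

remove the common scale on t first: sqrt(t) on [0, 1/4); 2*sqrt(t) on [1/4, 9); t**(-2) on [9, ∞)
strip the power substitution: t on [0, 1/2); 2*t on [1/2, 3); t**(-4) on [3, ∞)
linearity at 1/8, 9/2 turns ℳ[f](s) into 3 summed integrals
piece [0, 1/8): integrate sqrt(2)*sqrt(t) against the kernel
piece [1/8, 9/2): integrate 2*sqrt(2)*sqrt(t) against the kernel
for t in [9/2, ∞): the term is ∫ 1/(4*t**2)·t^(s-1)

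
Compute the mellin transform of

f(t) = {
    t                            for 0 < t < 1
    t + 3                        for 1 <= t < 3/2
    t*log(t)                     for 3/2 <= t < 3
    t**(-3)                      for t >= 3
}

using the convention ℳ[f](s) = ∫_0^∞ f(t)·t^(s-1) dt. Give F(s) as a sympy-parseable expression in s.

(-162*2**s*s*(s - 3)*(s**2 + 2*s + 1) - 162*2**s*(s - 3)*(s**2 + 2*s + 1) - 81*3**s*s**2*(s - 3)*(s + 1)*log(3) + 81*3**s*s**2*(s - 3)*(s + 1)*log(2) - 81*3**s*s*(s - 3)*(s + 1)*log(3) + 81*3**s*s*(s - 3)*(s + 1)*log(2) + 81*3**s*s*(s - 3)*(s + 1) + 243*3**s*s*(s - 3)*(s**2 + 2*s + 1) + 162*3**s*(s - 3)*(s**2 + 2*s + 1) + 162*6**s*s**2*(s - 3)*(s + 1)*log(3) - 162*6**s*s*(s - 3)*(s + 1) + 162*6**s*s*(s - 3)*(s + 1)*log(3) - 2*6**s*s*(s + 1)*(s**2 + 2*s + 1))/(54*2**s*s*(s - 3)*(s + 1)*(s**2 + 2*s + 1))
  -1 < Re(s) < 3

f breaks at 1, 3/2, 3 into 4 integrals to sum
[0, 1) adds the kernel integral of t
on [1, 3/2): add ∫ (t + 3)·t^(s-1) dt
segment 3/2 to 3 holds t*log(t); add its integral
on [3, ∞): add ∫ t**(-3)·t^(s-1) dt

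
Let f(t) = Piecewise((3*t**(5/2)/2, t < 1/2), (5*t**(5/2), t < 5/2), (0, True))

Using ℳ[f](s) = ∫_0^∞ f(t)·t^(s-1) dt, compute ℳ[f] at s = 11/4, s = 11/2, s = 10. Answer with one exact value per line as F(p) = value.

cuts at 1/2: linearity sums the 2 kernel integrals
∫ over [0, 1/2) of 3*t**(5/2)/2·t^(s-1) joins the sum
between 1/2 and 5/2 the integrand is 5*t**(5/2)·t^(s-1)

F(11/4) = 2**(3/4)*(-7 + 31250*5**(1/4))/672
F(11/2) = 3906243/4096
F(10) = -7*sqrt(2)/204800 + 48828125*sqrt(10)/4096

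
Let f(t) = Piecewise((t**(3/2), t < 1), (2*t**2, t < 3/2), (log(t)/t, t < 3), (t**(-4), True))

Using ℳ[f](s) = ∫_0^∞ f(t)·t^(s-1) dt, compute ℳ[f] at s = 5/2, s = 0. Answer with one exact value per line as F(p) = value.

F(5/2) = -34*sqrt(3)/27 - 7/36 + log(2**(sqrt(6)/2)*3**(-sqrt(6)/2 + 2*sqrt(3))) + 35*sqrt(6)/24
F(0) = log(6**(1/3)/2) + 365/162

cuts at 1, 3/2, 3: linearity sums the 4 kernel integrals
segment [0, 1) carries t**(3/2); integrate it
[1, 3/2) adds the kernel integral of 2*t**2
[3/2, 3) adds the kernel integral of log(t)/t
on [3, ∞): add ∫ t**(-4)·t^(s-1) dt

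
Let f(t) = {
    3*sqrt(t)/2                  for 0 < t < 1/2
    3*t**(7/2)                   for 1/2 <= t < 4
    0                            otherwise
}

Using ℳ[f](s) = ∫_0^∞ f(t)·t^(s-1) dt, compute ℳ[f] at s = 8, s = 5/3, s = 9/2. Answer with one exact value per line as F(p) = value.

along the cuts 1/2, ℳ[f](s) splits into 2 integrals
[0, 1/2) adds the kernel integral of 3*sqrt(t)/2
piece [1/2, 4): integrate 3*t**(7/2) against the kernel

F(8) = 225*sqrt(2)/800768 + 50331648/23
F(5/3) = 999*2**(5/6)/12896 + 18432*2**(1/3)/31
F(9/2) = 251658321/10240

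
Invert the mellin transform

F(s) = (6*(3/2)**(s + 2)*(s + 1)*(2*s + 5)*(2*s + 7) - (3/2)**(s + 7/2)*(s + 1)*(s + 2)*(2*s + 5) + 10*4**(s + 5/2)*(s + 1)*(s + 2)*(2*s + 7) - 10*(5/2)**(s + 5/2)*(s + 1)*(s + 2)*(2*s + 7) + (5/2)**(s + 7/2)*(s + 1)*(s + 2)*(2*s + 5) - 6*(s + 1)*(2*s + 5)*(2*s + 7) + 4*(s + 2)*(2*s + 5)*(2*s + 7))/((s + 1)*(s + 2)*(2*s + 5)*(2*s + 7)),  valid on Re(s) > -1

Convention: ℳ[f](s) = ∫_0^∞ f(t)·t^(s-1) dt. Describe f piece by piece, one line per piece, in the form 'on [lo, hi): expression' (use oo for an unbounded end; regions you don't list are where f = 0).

on [0, 1): 4*t
on [1, 3/2): 6*t**2
on [3/2, 5/2): t**(7/2)/2
on [5/2, 4): 5*t**(5/2)

decompose at 1, 3/2, 5/2; ℳ[f](s) sums the 4 pieces' integrals
∫ 4*t·t^(s-1) over [0, 1)
for t in [1, 3/2): the term is ∫ 6*t**2·t^(s-1)
[3/2, 5/2) adds the kernel integral of t**(7/2)/2
piece [5/2, 4): integrate 5*t**(5/2) against the kernel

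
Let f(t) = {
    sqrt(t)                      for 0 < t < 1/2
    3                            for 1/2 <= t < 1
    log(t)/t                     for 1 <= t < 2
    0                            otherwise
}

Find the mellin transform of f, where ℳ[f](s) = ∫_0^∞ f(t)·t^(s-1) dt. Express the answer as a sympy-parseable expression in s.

(2*2**s*s*(2*s + 1) + 6*2**s*(s - 1)**2*(2*s + 1) + 4**s*s*(s - 1)*(2*s + 1)*log(2) - 4**s*s*(2*s + 1) + 2*sqrt(2)*s*(s - 1)**2 - 6*(s - 1)**2*(2*s + 1))/(2*2**s*s*(s - 1)**2*(2*s + 1))
  Re(s) > -1/2

invert the shared t-power to get t**(3/2) on [0, 1/2); 3*t on [1/2, 1); log(t) on [1, 2)
treat the 3 regions marked off by 1/2, 1 separately and sum
piece [0, 1/2): integrate sqrt(t) against the kernel
between 1/2 and 1 the integrand is 3·t^(s-1)
over [1, 2), the kernel integral of log(t)/t enters the sum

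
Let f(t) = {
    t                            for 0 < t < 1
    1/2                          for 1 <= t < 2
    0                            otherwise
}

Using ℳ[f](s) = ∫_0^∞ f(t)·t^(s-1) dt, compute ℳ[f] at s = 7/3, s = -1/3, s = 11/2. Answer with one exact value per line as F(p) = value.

split f at 1: ℳ[f](s) collects 2 kernel integrals
[0, 1) adds the kernel integral of t
∫ over [1, 2) of 1/2·t^(s-1) joins the sum

F(7/3) = 3/35 + 6*2**(1/3)/7
F(-1/3) = 3 - 3*2**(2/3)/4
F(11/2) = 9/143 + 32*sqrt(2)/11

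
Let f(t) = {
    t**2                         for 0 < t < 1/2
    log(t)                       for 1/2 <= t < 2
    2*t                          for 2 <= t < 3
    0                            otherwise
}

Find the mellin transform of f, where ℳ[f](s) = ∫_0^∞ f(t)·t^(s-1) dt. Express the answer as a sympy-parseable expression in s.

(-16*2**(2*s)*s**2*(s + 2) + 4*2**(2*s)*s*(s + 1)*(s + 2)*log(2) - 4*2**(2*s)*(s + 1)*(s + 2) + 24*6**s*s**2*(s + 2) + s**2*(s + 1) + 4*s*(s + 1)*(s + 2)*log(2) + 4*(s + 1)*(s + 2))/(4*2**s*s**2*(s + 1)*(s + 2))
  Re(s) > -2

the 3 pieces separated at 1/2, 2 each add one integral
on [0, 1/2): add ∫ t**2·t^(s-1) dt
the [1/2, 2) slice contributes ∫ log(t)·t^(s-1) dt
for t in [2, 3): the term is ∫ 2*t·t^(s-1)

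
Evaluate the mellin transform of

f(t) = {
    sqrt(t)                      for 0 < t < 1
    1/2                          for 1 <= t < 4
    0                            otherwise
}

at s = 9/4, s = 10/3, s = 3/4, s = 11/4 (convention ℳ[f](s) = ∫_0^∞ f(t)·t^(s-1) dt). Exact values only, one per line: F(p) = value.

F(9/4) = 14/99 + 32*sqrt(2)/9
F(10/3) = 51/460 + 48*2**(2/3)/5
F(3/4) = 2/15 + 4*sqrt(2)/3
F(11/4) = 18/143 + 64*sqrt(2)/11

undo the power substitution: t on [0, 1); 1/2 on [1, 2)
decompose at 1; ℳ[f](s) sums the 2 pieces' integrals
∫ over [0, 1) of sqrt(t)·t^(s-1) joins the sum
piece [1, 4): integrate 1/2 against the kernel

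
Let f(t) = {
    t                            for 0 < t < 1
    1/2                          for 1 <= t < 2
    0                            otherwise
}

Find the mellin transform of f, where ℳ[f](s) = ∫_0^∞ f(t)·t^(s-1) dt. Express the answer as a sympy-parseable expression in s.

(2**s*(s + 1) + s - 1)/(2*s*(s + 1))
  Re(s) > -1

split f at 1: ℳ[f](s) collects 2 kernel integrals
∫ t·t^(s-1) over [0, 1)
piece [1, 2): integrate 1/2 against the kernel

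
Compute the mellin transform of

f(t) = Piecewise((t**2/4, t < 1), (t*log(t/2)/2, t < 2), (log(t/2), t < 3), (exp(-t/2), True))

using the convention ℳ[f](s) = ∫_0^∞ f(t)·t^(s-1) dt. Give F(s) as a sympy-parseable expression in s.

undo the common scale on t: t**2 on [0, 1/2); t*log(t) on [1/2, 1); log(t) on [1, 3/2); …
f breaks at 1, 2, 3 into 4 integrals to sum
piece [0, 1): integrate t**2/4 against the kernel
∫ t*log(t/2)/2·t^(s-1) over [1, 2)
on [2, 3) integrate f = log(t/2) against the kernel
on [3, ∞): add ∫ exp(-t/2)·t^(s-1) dt

(4*2**s*s**2*(s + 2)*(s**2 + 2*s + 1)*uppergamma(s, 3/2) - 4*2**s*s**2*(s + 2) + 4*2**s*(s + 2)*(s**2 + 2*s + 1) + 3**s*s*(s + 2)*(-4*log(2) + 4*log(3))*(s**2 + 2*s + 1) - 4*3**s*(s + 2)*(s**2 + 2*s + 1) + s**3*(s + 2)*log(4) + s**2*(s + 2)*log(4) + 2*s**2*(s + 2) + s**2*(s**2 + 2*s + 1))/(4*s**2*(s + 2)*(s**2 + 2*s + 1))
  Re(s) > -2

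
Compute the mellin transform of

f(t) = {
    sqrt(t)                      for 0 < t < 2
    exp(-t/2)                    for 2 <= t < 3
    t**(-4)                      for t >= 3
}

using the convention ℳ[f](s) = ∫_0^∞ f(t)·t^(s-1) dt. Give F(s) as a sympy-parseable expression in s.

(2**s*(s - 4)*(2*s + 1)*uppergamma(s, 1) - 2**s*(s - 4)*(2*s + 1)*uppergamma(s, 3/2) + 2*2**(s + 1/2)*(s - 4) - 3**s*(2*s + 1)/81)/((s - 4)*(2*s + 1))
  -1/2 < Re(s) < 4

f breaks at 2, 3 into 3 integrals to sum
for t in [0, 2): the term is ∫ sqrt(t)·t^(s-1)
[2, 3) adds the kernel integral of exp(-t/2)
[3, ∞) adds the kernel integral of t**(-4)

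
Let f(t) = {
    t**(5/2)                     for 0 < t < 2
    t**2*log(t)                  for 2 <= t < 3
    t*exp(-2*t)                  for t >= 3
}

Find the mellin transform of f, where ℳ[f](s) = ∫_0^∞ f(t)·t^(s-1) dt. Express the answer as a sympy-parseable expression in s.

(-8*12**s*(s + 1)*(2*s + 5)*log(2) - 8*12**s*(2*s + 5)*log(2) + 8*12**s*(2*s + 5) + 16*12**s*sqrt(2)*(2*s + (s + 1)**2 + 3) + 18*18**s*(s + 1)*(2*s + 5)*log(3) - 18*18**s*(2*s + 5) + 18*18**s*(2*s + 5)*log(3) + 3**s*(2*s + 5)*(2*s + (s + 1)**2 + 3)*uppergamma(s + 1, 6))/(2*6**s*(2*s + 5)*(2*s + (s + 1)**2 + 3))
  Re(s) > -5/2

strip the shared t-power: sqrt(t) on [0, 2); log(t) on [2, 3); exp(-2*t)/t on [3, ∞)
back out the shared t-power: t**(3/2) on [0, 2); t*log(t) on [2, 3); exp(-2*t) on [3, ∞)
treat the 3 regions marked off by 2, 3 separately and sum
piece [0, 2): integrate t**(5/2) against the kernel
∫ t**2*log(t)·t^(s-1) over [2, 3)
segment 3 to ∞ holds t*exp(-2*t); add its integral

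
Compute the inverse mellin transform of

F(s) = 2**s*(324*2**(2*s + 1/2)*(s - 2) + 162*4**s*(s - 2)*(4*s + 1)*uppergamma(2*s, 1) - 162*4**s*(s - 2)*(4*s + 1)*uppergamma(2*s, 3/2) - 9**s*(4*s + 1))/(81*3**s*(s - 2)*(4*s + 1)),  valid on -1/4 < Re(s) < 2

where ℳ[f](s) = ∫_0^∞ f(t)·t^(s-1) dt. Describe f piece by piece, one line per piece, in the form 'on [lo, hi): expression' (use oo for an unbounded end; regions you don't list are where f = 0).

on [0, 8/3): 2**(3/4)*3**(1/4)*t**(1/4)/2
on [8/3, 6): exp(-sqrt(6)*sqrt(t)/4)
on [6, oo): 4/(9*t**2)

undo the common scale on t: t**(1/4) on [0, 4); exp(-sqrt(t)/2) on [4, 9); t**(-2) on [9, ∞)
reversing the power substitution: sqrt(t) on [0, 2); exp(-t/2) on [2, 3); t**(-4) on [3, ∞)
linearity at 8/3, 6 turns ℳ[f](s) into 3 summed integrals
the [0, 8/3) slice contributes ∫ 2**(3/4)*3**(1/4)*t**(1/4)/2·t^(s-1) dt
segment 8/3 to 6 holds exp(-sqrt(6)*sqrt(t)/4); add its integral
on [6, ∞) integrate f = 4/(9*t**2) against the kernel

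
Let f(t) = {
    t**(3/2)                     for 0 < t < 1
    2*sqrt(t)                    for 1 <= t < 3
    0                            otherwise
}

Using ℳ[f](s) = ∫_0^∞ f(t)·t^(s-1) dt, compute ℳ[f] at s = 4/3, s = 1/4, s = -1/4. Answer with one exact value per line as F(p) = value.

F(4/3) = -138/187 + 36*3**(5/6)/11
F(1/4) = -44/21 + 8*3**(3/4)/3
F(-1/4) = -36/5 + 8*3**(1/4)

linearity at 1 turns ℳ[f](s) into 2 summed integrals
over [0, 1), the kernel integral of t**(3/2) enters the sum
∫ 2*sqrt(t)·t^(s-1) over [1, 3)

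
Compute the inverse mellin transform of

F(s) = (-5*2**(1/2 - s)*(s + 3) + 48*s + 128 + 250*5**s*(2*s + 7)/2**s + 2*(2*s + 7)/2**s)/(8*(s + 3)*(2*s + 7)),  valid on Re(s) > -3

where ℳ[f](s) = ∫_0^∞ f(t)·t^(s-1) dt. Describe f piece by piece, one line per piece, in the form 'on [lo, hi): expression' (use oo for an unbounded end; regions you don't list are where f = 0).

on [0, 1/2): 2*t**3
on [1/2, 1): 5*t**(7/2)
on [1, 5/2): 2*t**3

breakpoints 1/2, 1: one integral from each of the 3 segments
∫ over [0, 1/2) of 2*t**3·t^(s-1) joins the sum
[1/2, 1) adds the kernel integral of 5*t**(7/2)
on [1, 5/2): add ∫ 2*t**3·t^(s-1) dt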